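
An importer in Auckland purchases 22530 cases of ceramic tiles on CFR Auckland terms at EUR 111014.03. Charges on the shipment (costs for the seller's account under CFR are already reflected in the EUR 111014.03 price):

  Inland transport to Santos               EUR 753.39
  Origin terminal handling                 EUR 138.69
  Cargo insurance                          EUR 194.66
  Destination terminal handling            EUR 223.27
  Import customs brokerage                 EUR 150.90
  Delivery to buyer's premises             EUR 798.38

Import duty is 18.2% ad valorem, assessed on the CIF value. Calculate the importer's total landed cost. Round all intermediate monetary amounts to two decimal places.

CFR: the seller pays costs through ocean freight to the destination port, but not insurance.
Already in the invoice (seller's account under CFR): inland to port, origin terminal — exclude.
CIF value = CFR price + insurance = 111014.03 + 194.66 = 111208.69
Import duty = 111208.69 × 18.2% = 20239.98
Buyer bears: insurance 194.66 + destination terminal 223.27 + brokerage 150.90 + delivery 798.38 + duty 20239.98 = 21607.19
Landed cost = invoice 111014.03 + 21607.19 = 132621.22

Total landed cost: EUR 132621.22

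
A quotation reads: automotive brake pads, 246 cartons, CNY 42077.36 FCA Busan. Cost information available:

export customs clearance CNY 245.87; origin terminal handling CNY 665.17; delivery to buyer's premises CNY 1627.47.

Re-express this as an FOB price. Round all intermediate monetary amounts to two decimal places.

FOB price: CNY 42742.53

Not relevant to the conversion: export clearance — on the seller under both FCA and FOB; already in the FCA price and stays in the FOB price. delivery — on the buyer under both terms; not part of either seller's price.
From FCA to FOB, the seller additionally bears: origin terminal.
FOB price = 42077.36 + 665.17 = 42742.53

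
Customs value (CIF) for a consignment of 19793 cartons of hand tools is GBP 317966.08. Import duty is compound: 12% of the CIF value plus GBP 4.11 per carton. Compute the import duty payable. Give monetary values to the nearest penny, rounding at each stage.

Ad valorem component: 317966.08 × 12% = 38155.93
Specific component: 19793 × 4.11 = 81349.23
Import duty = 38155.93 + 81349.23 = 119505.16

Import duty: GBP 119505.16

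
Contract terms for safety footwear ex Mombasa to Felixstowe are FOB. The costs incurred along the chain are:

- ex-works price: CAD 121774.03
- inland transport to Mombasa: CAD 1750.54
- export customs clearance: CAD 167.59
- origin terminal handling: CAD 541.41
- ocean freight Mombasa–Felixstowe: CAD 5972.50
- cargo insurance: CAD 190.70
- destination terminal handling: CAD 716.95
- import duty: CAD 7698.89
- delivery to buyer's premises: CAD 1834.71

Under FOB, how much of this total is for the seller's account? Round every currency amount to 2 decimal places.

FOB: the seller bears costs until goods are on board at the origin port; the buyer bears freight, insurance and all costs thereafter.
Seller's account: goods 121774.03 + inland to port 1750.54 + export clearance 167.59 + origin terminal 541.41 = 124233.57
Buyer's account: freight 5972.50 + insurance 190.70 + destination terminal 716.95 + duty 7698.89 + delivery 1834.71 = 16413.75

Seller's account: CAD 124233.57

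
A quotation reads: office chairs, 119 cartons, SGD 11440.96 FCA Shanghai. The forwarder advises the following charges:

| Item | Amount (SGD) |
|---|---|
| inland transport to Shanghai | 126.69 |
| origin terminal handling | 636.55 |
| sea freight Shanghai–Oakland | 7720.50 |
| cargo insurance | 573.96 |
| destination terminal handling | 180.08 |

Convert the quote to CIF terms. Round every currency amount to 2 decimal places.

Not relevant to the conversion: inland to port — on the seller under both FCA and CIF; already in the FCA price and stays in the CIF price. destination terminal — on the buyer under both terms; not part of either seller's price.
From FCA to CIF, the seller additionally bears: origin terminal, freight, insurance.
CIF price = 11440.96 + 636.55 + 7720.50 + 573.96 = 20371.97

CIF price: SGD 20371.97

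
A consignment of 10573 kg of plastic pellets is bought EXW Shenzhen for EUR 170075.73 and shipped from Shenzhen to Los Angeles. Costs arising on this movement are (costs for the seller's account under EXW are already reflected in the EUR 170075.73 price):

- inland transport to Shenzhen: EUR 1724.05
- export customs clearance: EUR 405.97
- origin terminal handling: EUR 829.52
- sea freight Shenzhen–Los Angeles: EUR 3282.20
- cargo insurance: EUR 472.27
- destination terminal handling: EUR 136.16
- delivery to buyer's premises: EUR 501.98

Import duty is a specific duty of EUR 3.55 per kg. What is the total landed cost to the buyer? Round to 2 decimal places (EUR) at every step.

Total landed cost: EUR 214962.03

EXW: the seller makes goods available at their premises; the buyer bears all onward costs.
CIF value = EXW price + inland to port + export clearance + origin terminal + freight + insurance = 170075.73 + 1724.05 + 405.97 + 829.52 + 3282.20 + 472.27 = 176789.74
Import duty = 10573 × 3.55 = 37534.15
Buyer bears: inland to port 1724.05 + export clearance 405.97 + origin terminal 829.52 + freight 3282.20 + insurance 472.27 + destination terminal 136.16 + delivery 501.98 + duty 37534.15 = 44886.30
Landed cost = invoice 170075.73 + 44886.30 = 214962.03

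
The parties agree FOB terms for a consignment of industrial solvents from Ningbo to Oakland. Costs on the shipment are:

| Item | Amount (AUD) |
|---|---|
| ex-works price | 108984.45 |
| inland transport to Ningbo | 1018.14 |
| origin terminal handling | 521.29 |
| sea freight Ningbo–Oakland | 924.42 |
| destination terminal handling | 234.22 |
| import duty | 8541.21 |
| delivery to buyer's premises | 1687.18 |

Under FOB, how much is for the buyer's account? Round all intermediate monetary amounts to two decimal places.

Buyer's account: AUD 11387.03

FOB: the seller bears costs until goods are on board at the origin port; the buyer bears freight, insurance and all costs thereafter.
Seller's account: goods 108984.45 + inland to port 1018.14 + origin terminal 521.29 = 110523.88
Buyer's account: freight 924.42 + destination terminal 234.22 + duty 8541.21 + delivery 1687.18 = 11387.03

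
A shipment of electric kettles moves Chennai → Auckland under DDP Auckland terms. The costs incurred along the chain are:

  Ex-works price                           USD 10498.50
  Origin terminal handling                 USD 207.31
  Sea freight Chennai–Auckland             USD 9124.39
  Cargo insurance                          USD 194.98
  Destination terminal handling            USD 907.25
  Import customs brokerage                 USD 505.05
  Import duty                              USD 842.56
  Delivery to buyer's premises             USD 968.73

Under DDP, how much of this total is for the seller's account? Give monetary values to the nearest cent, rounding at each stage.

Seller's account: USD 23248.77

DDP: the seller bears all costs including import duty.
Seller's account: goods 10498.50 + origin terminal 207.31 + freight 9124.39 + insurance 194.98 + destination terminal 907.25 + brokerage 505.05 + duty 842.56 + delivery 968.73 = 23248.77
Buyer's account: 0.00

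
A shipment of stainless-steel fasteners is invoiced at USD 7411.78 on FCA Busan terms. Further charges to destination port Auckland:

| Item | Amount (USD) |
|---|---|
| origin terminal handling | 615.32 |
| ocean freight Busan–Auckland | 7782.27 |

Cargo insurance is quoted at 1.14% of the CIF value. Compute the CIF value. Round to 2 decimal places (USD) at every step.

CIF value: USD 15991.68

Let C be the CIF value. C = FCA price + pre-shipment costs + freight + 1.14% × C
C − 1.14% × C = 7411.78 + 615.32 + 7782.27
0.9886 × C = 15809.37
C = 15809.37 / 0.9886 = 15991.68
Insurance premium = 1.14% × 15991.68 = 182.31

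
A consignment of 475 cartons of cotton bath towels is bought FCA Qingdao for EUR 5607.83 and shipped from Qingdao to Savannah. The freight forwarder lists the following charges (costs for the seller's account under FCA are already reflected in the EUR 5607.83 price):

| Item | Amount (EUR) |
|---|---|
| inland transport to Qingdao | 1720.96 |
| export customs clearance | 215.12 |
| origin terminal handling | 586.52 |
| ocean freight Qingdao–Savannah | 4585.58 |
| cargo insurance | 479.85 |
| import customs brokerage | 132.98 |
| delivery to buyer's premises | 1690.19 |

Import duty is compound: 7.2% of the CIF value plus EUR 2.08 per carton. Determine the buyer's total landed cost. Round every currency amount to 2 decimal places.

FCA: the seller delivers export-cleared goods to the carrier; the buyer bears costs from that point.
Already in the invoice (seller's account under FCA): inland to port, export clearance — exclude.
CIF value = FCA price + origin terminal + freight + insurance = 5607.83 + 586.52 + 4585.58 + 479.85 = 11259.78
Ad valorem component: 11259.78 × 7.2% = 810.70
Specific component: 475 × 2.08 = 988.00
Import duty = 810.70 + 988.00 = 1798.70
Buyer bears: origin terminal 586.52 + freight 4585.58 + insurance 479.85 + brokerage 132.98 + delivery 1690.19 + duty 1798.70 = 9273.82
Landed cost = invoice 5607.83 + 9273.82 = 14881.65

Total landed cost: EUR 14881.65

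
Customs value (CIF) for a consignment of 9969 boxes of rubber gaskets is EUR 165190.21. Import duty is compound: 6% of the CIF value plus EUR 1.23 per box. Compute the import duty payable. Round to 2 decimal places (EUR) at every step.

Ad valorem component: 165190.21 × 6% = 9911.41
Specific component: 9969 × 1.23 = 12261.87
Import duty = 9911.41 + 12261.87 = 22173.28

Import duty: EUR 22173.28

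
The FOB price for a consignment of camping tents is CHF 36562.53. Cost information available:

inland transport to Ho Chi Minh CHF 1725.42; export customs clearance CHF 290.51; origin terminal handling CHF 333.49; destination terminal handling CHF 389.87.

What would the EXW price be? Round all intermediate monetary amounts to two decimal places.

Not relevant to the conversion: destination terminal — on the buyer under both terms; not part of either seller's price.
From FOB to EXW, the seller no longer bears: inland to port, export clearance, origin terminal.
EXW price = 36562.53 − 1725.42 − 290.51 − 333.49 = 34213.11

EXW price: CHF 34213.11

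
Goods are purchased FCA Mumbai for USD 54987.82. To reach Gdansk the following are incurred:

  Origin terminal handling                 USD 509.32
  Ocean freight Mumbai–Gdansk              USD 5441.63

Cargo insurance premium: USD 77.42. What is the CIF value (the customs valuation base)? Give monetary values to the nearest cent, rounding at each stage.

CIF = FCA price + pre-shipment costs + freight + insurance
CIF = 54987.82 + 509.32 + 5441.63 + 77.42 = 61016.19

CIF value: USD 61016.19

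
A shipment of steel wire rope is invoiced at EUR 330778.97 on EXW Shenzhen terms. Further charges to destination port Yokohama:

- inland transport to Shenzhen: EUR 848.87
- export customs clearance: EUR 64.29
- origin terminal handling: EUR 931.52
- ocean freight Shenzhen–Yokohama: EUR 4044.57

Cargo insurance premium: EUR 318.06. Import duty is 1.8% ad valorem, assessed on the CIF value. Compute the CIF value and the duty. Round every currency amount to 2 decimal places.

CIF value: EUR 336986.28; import duty: EUR 6065.75

CIF = EXW price + pre-shipment costs + freight + insurance
CIF = 330778.97 + 848.87 + 64.29 + 931.52 + 4044.57 + 318.06 = 336986.28
Import duty = 336986.28 × 1.8% = 6065.75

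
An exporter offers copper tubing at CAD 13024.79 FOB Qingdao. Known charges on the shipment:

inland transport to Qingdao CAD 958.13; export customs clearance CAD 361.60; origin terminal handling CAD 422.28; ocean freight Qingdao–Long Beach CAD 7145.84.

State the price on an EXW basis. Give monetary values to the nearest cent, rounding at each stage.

Not relevant to the conversion: freight — on the buyer under both terms; not part of either seller's price.
From FOB to EXW, the seller no longer bears: inland to port, export clearance, origin terminal.
EXW price = 13024.79 − 958.13 − 361.60 − 422.28 = 11282.78

EXW price: CAD 11282.78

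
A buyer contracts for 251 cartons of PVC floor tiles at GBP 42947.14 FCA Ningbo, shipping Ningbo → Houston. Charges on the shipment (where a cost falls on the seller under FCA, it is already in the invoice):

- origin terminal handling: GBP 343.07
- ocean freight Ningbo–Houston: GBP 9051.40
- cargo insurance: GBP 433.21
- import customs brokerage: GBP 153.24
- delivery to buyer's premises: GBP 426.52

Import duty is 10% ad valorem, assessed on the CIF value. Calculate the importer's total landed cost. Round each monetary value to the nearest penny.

FCA: the seller delivers export-cleared goods to the carrier; the buyer bears costs from that point.
CIF value = FCA price + origin terminal + freight + insurance = 42947.14 + 343.07 + 9051.40 + 433.21 = 52774.82
Import duty = 52774.82 × 10% = 5277.48
Buyer bears: origin terminal 343.07 + freight 9051.40 + insurance 433.21 + brokerage 153.24 + delivery 426.52 + duty 5277.48 = 15684.92
Landed cost = invoice 42947.14 + 15684.92 = 58632.06

Total landed cost: GBP 58632.06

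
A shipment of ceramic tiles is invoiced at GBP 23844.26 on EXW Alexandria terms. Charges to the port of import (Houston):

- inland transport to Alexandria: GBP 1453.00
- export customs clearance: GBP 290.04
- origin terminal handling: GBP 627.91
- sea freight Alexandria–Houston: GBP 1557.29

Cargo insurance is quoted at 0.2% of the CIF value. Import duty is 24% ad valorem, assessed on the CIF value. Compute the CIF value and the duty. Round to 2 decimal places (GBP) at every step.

CIF value: GBP 27828.16; import duty: GBP 6678.76

Let C be the CIF value. C = EXW price + pre-shipment costs + freight + 0.2% × C
C − 0.2% × C = 23844.26 + 1453.00 + 290.04 + 627.91 + 1557.29
0.998 × C = 27772.50
C = 27772.50 / 0.998 = 27828.16
Insurance premium = 0.2% × 27828.16 = 55.66
Import duty = 27828.16 × 24% = 6678.76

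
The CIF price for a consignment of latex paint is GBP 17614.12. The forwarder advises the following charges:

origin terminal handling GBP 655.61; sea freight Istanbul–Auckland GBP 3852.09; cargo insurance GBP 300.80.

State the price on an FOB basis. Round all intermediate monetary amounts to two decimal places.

FOB price: GBP 13461.23

Not relevant to the conversion: origin terminal — on the seller under both CIF and FOB; already in the CIF price and stays in the FOB price.
From CIF to FOB, the seller no longer bears: freight, insurance.
FOB price = 17614.12 − 3852.09 − 300.80 = 13461.23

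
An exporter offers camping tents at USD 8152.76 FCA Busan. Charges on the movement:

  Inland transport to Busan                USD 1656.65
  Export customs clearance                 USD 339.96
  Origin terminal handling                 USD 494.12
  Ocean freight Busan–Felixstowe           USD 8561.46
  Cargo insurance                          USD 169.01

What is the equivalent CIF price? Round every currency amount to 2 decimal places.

CIF price: USD 17377.35

Not relevant to the conversion: export clearance, inland to port — on the seller under both FCA and CIF; already in the FCA price and stays in the CIF price.
From FCA to CIF, the seller additionally bears: origin terminal, freight, insurance.
CIF price = 8152.76 + 494.12 + 8561.46 + 169.01 = 17377.35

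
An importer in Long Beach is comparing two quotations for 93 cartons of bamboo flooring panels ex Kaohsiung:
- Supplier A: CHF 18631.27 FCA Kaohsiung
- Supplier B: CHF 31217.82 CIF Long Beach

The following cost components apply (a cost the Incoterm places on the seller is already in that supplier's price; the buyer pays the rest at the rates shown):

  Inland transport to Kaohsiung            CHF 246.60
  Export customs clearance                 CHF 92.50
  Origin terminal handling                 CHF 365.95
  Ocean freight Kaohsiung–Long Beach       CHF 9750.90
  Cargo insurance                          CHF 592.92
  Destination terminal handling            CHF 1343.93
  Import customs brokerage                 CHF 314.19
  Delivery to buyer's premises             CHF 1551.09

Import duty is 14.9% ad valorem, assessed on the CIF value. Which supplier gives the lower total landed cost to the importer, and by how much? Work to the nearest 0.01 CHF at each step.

Supplier A (FCA):
CIF value = FCA price + origin terminal + freight + insurance = 18631.27 + 365.95 + 9750.90 + 592.92 = 29341.04
Import duty = 29341.04 × 14.9% = 4371.81
Buyer bears (A): 365.95 + 9750.90 + 592.92 + 1343.93 + 314.19 + 1551.09 = 13918.98
Landed cost (A) = invoice 18631.27 + 13918.98 + duty 4371.81 = 36922.06
Supplier B (CIF):
The CIF price already equals the CIF value: 31217.82
Import duty = 31217.82 × 14.9% = 4651.46
Buyer bears (B): 1343.93 + 314.19 + 1551.09 = 3209.21
Landed cost (B) = invoice 31217.82 + 3209.21 + duty 4651.46 = 39078.49
Difference = |36922.06 − 39078.49| = 2156.43

Supplier A is cheaper by CHF 2156.43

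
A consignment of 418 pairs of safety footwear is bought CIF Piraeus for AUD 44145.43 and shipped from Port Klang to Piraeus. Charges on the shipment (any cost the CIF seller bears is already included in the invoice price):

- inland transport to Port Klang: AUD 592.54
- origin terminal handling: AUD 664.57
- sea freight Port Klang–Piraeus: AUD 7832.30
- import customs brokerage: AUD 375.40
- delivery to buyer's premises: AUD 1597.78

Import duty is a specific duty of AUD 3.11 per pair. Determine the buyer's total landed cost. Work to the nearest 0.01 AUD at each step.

CIF: the seller pays costs through ocean freight and marine insurance to the destination port.
Already in the invoice (seller's account under CIF): inland to port, origin terminal, freight — exclude.
The CIF price already equals the CIF value: 44145.43
Import duty = 418 × 3.11 = 1299.98
Buyer bears: brokerage 375.40 + delivery 1597.78 + duty 1299.98 = 3273.16
Landed cost = invoice 44145.43 + 3273.16 = 47418.59

Total landed cost: AUD 47418.59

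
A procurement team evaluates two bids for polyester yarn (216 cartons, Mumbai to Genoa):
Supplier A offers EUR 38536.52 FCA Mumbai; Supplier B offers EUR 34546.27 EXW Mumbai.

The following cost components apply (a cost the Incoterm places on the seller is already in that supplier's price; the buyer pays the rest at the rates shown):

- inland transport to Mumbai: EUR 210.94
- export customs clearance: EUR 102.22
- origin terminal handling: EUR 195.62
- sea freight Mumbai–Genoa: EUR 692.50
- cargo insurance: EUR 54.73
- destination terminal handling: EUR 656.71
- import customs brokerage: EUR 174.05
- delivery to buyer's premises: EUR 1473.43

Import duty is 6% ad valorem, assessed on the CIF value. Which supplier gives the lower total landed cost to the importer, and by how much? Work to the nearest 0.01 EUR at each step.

Supplier A (FCA):
CIF value = FCA price + origin terminal + freight + insurance = 38536.52 + 195.62 + 692.50 + 54.73 = 39479.37
Import duty = 39479.37 × 6% = 2368.76
Buyer bears (A): 195.62 + 692.50 + 54.73 + 656.71 + 174.05 + 1473.43 = 3247.04
Landed cost (A) = invoice 38536.52 + 3247.04 + duty 2368.76 = 44152.32
Supplier B (EXW):
CIF value = EXW price + inland to port + export clearance + origin terminal + freight + insurance = 34546.27 + 210.94 + 102.22 + 195.62 + 692.50 + 54.73 = 35802.28
Import duty = 35802.28 × 6% = 2148.14
Buyer bears (B): 210.94 + 102.22 + 195.62 + 692.50 + 54.73 + 656.71 + 174.05 + 1473.43 = 3560.20
Landed cost (B) = invoice 34546.27 + 3560.20 + duty 2148.14 = 40254.61
Difference = |44152.32 − 40254.61| = 3897.71

Supplier B is cheaper by EUR 3897.71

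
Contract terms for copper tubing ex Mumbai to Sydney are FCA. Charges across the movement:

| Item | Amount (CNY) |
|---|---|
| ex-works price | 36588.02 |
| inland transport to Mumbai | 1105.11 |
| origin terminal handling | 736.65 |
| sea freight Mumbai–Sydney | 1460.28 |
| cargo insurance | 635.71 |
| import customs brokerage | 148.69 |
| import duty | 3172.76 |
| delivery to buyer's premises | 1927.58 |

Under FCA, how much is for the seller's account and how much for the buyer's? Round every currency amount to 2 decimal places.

Seller: CNY 37693.13; buyer: CNY 8081.67

FCA: the seller delivers export-cleared goods to the carrier; the buyer bears costs from that point.
Seller's account: goods 36588.02 + inland to port 1105.11 = 37693.13
Buyer's account: origin terminal 736.65 + freight 1460.28 + insurance 635.71 + brokerage 148.69 + duty 3172.76 + delivery 1927.58 = 8081.67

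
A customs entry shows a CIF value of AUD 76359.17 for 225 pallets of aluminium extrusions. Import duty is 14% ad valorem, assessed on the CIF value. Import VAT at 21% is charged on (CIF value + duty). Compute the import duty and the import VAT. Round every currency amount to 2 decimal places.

Import duty = 76359.17 × 14% = 10690.28
VAT base = CIF + duty = 76359.17 + 10690.28 = 87049.45
Import VAT = 87049.45 × 21% = 18280.38

Import duty: AUD 10690.28; import VAT: AUD 18280.38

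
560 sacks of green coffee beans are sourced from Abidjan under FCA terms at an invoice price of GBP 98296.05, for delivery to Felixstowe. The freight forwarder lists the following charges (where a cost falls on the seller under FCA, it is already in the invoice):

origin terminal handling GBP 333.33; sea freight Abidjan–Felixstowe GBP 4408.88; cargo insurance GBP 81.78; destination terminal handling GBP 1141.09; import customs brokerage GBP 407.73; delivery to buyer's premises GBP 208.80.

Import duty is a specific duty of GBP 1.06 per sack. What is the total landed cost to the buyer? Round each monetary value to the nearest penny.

Total landed cost: GBP 105471.26

FCA: the seller delivers export-cleared goods to the carrier; the buyer bears costs from that point.
CIF value = FCA price + origin terminal + freight + insurance = 98296.05 + 333.33 + 4408.88 + 81.78 = 103120.04
Import duty = 560 × 1.06 = 593.60
Buyer bears: origin terminal 333.33 + freight 4408.88 + insurance 81.78 + destination terminal 1141.09 + brokerage 407.73 + delivery 208.80 + duty 593.60 = 7175.21
Landed cost = invoice 98296.05 + 7175.21 = 105471.26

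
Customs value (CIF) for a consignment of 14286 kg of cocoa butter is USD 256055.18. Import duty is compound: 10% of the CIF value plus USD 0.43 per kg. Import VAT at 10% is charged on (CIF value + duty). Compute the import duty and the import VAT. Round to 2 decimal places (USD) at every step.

Ad valorem component: 256055.18 × 10% = 25605.52
Specific component: 14286 × 0.43 = 6142.98
Import duty = 25605.52 + 6142.98 = 31748.50
VAT base = CIF + duty = 256055.18 + 31748.50 = 287803.68
Import VAT = 287803.68 × 10% = 28780.37

Import duty: USD 31748.50; import VAT: USD 28780.37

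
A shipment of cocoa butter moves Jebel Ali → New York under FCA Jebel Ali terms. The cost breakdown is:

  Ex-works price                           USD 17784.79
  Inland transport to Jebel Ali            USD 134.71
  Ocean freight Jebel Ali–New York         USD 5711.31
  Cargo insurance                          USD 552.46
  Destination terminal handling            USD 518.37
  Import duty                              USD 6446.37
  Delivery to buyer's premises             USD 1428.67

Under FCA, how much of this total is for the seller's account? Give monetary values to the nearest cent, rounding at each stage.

FCA: the seller delivers export-cleared goods to the carrier; the buyer bears costs from that point.
Seller's account: goods 17784.79 + inland to port 134.71 = 17919.50
Buyer's account: freight 5711.31 + insurance 552.46 + destination terminal 518.37 + duty 6446.37 + delivery 1428.67 = 14657.18

Seller's account: USD 17919.50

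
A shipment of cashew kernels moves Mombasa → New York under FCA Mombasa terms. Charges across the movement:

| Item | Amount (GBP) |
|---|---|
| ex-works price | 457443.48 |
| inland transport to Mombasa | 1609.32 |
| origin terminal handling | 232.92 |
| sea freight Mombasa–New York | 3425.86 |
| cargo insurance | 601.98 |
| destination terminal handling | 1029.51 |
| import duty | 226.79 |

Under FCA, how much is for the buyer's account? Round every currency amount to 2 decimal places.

Buyer's account: GBP 5517.06

FCA: the seller delivers export-cleared goods to the carrier; the buyer bears costs from that point.
Seller's account: goods 457443.48 + inland to port 1609.32 = 459052.80
Buyer's account: origin terminal 232.92 + freight 3425.86 + insurance 601.98 + destination terminal 1029.51 + duty 226.79 = 5517.06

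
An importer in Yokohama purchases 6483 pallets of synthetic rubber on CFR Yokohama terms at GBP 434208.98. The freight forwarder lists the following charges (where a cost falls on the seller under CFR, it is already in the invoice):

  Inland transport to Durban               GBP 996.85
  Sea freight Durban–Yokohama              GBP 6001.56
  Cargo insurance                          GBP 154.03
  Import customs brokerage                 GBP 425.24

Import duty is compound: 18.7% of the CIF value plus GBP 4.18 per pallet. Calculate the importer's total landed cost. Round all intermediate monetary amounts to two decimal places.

Total landed cost: GBP 543113.07

CFR: the seller pays costs through ocean freight to the destination port, but not insurance.
Already in the invoice (seller's account under CFR): inland to port, freight — exclude.
CIF value = CFR price + insurance = 434208.98 + 154.03 = 434363.01
Ad valorem component: 434363.01 × 18.7% = 81225.88
Specific component: 6483 × 4.18 = 27098.94
Import duty = 81225.88 + 27098.94 = 108324.82
Buyer bears: insurance 154.03 + brokerage 425.24 + duty 108324.82 = 108904.09
Landed cost = invoice 434208.98 + 108904.09 = 543113.07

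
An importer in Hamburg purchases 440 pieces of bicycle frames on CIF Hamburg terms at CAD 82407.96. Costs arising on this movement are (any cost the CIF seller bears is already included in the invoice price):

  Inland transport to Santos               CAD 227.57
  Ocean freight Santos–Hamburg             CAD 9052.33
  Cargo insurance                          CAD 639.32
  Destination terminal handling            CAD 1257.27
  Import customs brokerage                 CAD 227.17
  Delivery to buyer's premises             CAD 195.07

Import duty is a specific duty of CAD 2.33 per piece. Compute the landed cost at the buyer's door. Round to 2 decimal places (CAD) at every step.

CIF: the seller pays costs through ocean freight and marine insurance to the destination port.
Already in the invoice (seller's account under CIF): inland to port, freight, insurance — exclude.
The CIF price already equals the CIF value: 82407.96
Import duty = 440 × 2.33 = 1025.20
Buyer bears: destination terminal 1257.27 + brokerage 227.17 + delivery 195.07 + duty 1025.20 = 2704.71
Landed cost = invoice 82407.96 + 2704.71 = 85112.67

Total landed cost: CAD 85112.67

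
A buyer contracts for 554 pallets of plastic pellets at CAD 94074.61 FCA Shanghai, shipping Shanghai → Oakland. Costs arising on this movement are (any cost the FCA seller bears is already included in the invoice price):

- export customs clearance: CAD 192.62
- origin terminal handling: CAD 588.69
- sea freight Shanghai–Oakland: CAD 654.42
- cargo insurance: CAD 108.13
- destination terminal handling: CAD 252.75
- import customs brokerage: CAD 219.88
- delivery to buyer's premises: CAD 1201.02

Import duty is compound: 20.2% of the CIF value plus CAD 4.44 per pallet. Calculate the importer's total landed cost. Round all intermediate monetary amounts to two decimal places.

FCA: the seller delivers export-cleared goods to the carrier; the buyer bears costs from that point.
Already in the invoice (seller's account under FCA): export clearance — exclude.
CIF value = FCA price + origin terminal + freight + insurance = 94074.61 + 588.69 + 654.42 + 108.13 = 95425.85
Ad valorem component: 95425.85 × 20.2% = 19276.02
Specific component: 554 × 4.44 = 2459.76
Import duty = 19276.02 + 2459.76 = 21735.78
Buyer bears: origin terminal 588.69 + freight 654.42 + insurance 108.13 + destination terminal 252.75 + brokerage 219.88 + delivery 1201.02 + duty 21735.78 = 24760.67
Landed cost = invoice 94074.61 + 24760.67 = 118835.28

Total landed cost: CAD 118835.28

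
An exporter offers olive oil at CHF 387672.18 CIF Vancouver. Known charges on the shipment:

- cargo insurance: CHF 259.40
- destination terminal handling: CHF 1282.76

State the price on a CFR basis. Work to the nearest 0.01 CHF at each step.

CFR price: CHF 387412.78

Not relevant to the conversion: destination terminal — on the buyer under both terms; not part of either seller's price.
From CIF to CFR, the seller no longer bears: insurance.
CFR price = 387672.18 − 259.40 = 387412.78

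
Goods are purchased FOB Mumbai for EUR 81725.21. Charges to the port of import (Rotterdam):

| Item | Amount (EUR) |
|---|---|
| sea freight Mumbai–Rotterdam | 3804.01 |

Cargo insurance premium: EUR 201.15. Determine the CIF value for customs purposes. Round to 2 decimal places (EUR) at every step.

CIF = FOB price + freight + insurance
CIF = 81725.21 + 3804.01 + 201.15 = 85730.37

CIF value: EUR 85730.37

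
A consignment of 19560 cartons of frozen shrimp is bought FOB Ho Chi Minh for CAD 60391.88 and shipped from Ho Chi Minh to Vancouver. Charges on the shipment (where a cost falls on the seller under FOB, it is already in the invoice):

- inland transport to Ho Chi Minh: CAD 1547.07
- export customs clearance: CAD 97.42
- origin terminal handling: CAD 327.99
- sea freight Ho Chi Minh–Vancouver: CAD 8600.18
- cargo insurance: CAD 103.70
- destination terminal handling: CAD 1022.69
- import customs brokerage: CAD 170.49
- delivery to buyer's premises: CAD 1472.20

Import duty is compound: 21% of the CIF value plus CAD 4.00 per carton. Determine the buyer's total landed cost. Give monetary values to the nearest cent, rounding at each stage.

FOB: the seller bears costs until goods are on board at the origin port; the buyer bears freight, insurance and all costs thereafter.
Already in the invoice (seller's account under FOB): inland to port, export clearance, origin terminal — exclude.
CIF value = FOB price + freight + insurance = 60391.88 + 8600.18 + 103.70 = 69095.76
Ad valorem component: 69095.76 × 21% = 14510.11
Specific component: 19560 × 4.00 = 78240.00
Import duty = 14510.11 + 78240.00 = 92750.11
Buyer bears: freight 8600.18 + insurance 103.70 + destination terminal 1022.69 + brokerage 170.49 + delivery 1472.20 + duty 92750.11 = 104119.37
Landed cost = invoice 60391.88 + 104119.37 = 164511.25

Total landed cost: CAD 164511.25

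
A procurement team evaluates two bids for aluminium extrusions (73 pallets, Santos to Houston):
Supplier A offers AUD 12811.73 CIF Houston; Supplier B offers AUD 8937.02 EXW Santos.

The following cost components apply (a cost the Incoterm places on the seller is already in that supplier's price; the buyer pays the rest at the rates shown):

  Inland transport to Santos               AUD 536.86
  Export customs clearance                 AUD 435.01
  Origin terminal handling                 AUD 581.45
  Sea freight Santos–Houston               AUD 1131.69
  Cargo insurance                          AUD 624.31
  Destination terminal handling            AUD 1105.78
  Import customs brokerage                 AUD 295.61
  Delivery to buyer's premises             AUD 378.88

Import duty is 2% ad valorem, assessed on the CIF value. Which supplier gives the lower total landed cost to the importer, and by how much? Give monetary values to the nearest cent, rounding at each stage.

Supplier B is cheaper by AUD 576.69

Supplier A (CIF):
The CIF price already equals the CIF value: 12811.73
Import duty = 12811.73 × 2% = 256.23
Buyer bears (A): 1105.78 + 295.61 + 378.88 = 1780.27
Landed cost (A) = invoice 12811.73 + 1780.27 + duty 256.23 = 14848.23
Supplier B (EXW):
CIF value = EXW price + inland to port + export clearance + origin terminal + freight + insurance = 8937.02 + 536.86 + 435.01 + 581.45 + 1131.69 + 624.31 = 12246.34
Import duty = 12246.34 × 2% = 244.93
Buyer bears (B): 536.86 + 435.01 + 581.45 + 1131.69 + 624.31 + 1105.78 + 295.61 + 378.88 = 5089.59
Landed cost (B) = invoice 8937.02 + 5089.59 + duty 244.93 = 14271.54
Difference = |14848.23 − 14271.54| = 576.69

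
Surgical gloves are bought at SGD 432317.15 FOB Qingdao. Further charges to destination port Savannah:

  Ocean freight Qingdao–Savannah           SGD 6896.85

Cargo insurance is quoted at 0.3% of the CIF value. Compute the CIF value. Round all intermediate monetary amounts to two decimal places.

Let C be the CIF value. C = FOB price + freight + 0.3% × C
C − 0.3% × C = 432317.15 + 6896.85
0.997 × C = 439214.00
C = 439214.00 / 0.997 = 440535.61
Insurance premium = 0.3% × 440535.61 = 1321.61

CIF value: SGD 440535.61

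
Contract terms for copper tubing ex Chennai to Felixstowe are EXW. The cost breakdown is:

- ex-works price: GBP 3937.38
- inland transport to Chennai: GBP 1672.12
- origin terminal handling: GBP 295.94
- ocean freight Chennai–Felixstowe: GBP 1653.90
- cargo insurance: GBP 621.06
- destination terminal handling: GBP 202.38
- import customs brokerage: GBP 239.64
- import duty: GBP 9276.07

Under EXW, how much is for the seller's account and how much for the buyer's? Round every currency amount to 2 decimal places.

Seller: GBP 3937.38; buyer: GBP 13961.11

EXW: the seller makes goods available at their premises; the buyer bears all onward costs.
Seller's account: goods 3937.38 = 3937.38
Buyer's account: inland to port 1672.12 + origin terminal 295.94 + freight 1653.90 + insurance 621.06 + destination terminal 202.38 + brokerage 239.64 + duty 9276.07 = 13961.11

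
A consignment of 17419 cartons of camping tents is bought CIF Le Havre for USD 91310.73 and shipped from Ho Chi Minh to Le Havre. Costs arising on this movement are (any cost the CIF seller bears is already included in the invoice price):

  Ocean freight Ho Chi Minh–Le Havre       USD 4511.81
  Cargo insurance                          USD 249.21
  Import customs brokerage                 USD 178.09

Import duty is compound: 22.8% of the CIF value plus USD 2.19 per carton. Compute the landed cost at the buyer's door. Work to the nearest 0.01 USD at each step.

Total landed cost: USD 150455.28

CIF: the seller pays costs through ocean freight and marine insurance to the destination port.
Already in the invoice (seller's account under CIF): freight, insurance — exclude.
The CIF price already equals the CIF value: 91310.73
Ad valorem component: 91310.73 × 22.8% = 20818.85
Specific component: 17419 × 2.19 = 38147.61
Import duty = 20818.85 + 38147.61 = 58966.46
Buyer bears: brokerage 178.09 + duty 58966.46 = 59144.55
Landed cost = invoice 91310.73 + 59144.55 = 150455.28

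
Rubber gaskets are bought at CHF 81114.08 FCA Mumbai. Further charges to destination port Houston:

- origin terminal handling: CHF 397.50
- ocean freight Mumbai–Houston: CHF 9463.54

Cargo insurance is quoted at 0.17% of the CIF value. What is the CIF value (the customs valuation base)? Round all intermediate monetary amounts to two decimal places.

Let C be the CIF value. C = FCA price + pre-shipment costs + freight + 0.17% × C
C − 0.17% × C = 81114.08 + 397.50 + 9463.54
0.9983 × C = 90975.12
C = 90975.12 / 0.9983 = 91130.04
Insurance premium = 0.17% × 91130.04 = 154.92

CIF value: CHF 91130.04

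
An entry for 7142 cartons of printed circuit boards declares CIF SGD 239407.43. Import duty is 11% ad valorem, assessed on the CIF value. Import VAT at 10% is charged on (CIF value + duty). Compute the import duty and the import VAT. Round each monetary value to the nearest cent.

Import duty: SGD 26334.82; import VAT: SGD 26574.23

Import duty = 239407.43 × 11% = 26334.82
VAT base = CIF + duty = 239407.43 + 26334.82 = 265742.25
Import VAT = 265742.25 × 10% = 26574.23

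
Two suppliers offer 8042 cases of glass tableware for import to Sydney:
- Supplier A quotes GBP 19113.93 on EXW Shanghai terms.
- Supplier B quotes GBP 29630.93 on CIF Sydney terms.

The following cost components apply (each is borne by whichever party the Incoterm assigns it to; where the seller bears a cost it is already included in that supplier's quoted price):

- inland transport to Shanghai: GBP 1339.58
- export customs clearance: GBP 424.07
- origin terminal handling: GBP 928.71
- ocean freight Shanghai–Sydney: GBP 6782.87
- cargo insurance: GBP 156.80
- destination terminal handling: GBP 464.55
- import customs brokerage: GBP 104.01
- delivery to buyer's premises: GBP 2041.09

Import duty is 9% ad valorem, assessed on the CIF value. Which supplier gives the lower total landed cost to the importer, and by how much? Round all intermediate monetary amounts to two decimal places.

Supplier A (EXW):
CIF value = EXW price + inland to port + export clearance + origin terminal + freight + insurance = 19113.93 + 1339.58 + 424.07 + 928.71 + 6782.87 + 156.80 = 28745.96
Import duty = 28745.96 × 9% = 2587.14
Buyer bears (A): 1339.58 + 424.07 + 928.71 + 6782.87 + 156.80 + 464.55 + 104.01 + 2041.09 = 12241.68
Landed cost (A) = invoice 19113.93 + 12241.68 + duty 2587.14 = 33942.75
Supplier B (CIF):
The CIF price already equals the CIF value: 29630.93
Import duty = 29630.93 × 9% = 2666.78
Buyer bears (B): 464.55 + 104.01 + 2041.09 = 2609.65
Landed cost (B) = invoice 29630.93 + 2609.65 + duty 2666.78 = 34907.36
Difference = |33942.75 − 34907.36| = 964.61

Supplier A is cheaper by GBP 964.61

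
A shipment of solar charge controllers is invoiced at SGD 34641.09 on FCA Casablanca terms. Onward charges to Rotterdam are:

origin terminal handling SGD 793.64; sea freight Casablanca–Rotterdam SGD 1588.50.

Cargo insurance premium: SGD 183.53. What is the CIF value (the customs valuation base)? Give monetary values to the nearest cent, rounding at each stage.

CIF = FCA price + pre-shipment costs + freight + insurance
CIF = 34641.09 + 793.64 + 1588.50 + 183.53 = 37206.76

CIF value: SGD 37206.76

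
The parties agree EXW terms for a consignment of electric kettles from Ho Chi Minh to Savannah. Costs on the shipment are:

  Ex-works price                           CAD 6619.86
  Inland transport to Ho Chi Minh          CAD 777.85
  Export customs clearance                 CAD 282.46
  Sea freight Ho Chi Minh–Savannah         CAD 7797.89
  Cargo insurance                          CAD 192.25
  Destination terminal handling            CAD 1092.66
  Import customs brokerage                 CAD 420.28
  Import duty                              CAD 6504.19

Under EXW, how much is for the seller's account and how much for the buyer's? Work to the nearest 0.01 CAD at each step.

Seller: CAD 6619.86; buyer: CAD 17067.58

EXW: the seller makes goods available at their premises; the buyer bears all onward costs.
Seller's account: goods 6619.86 = 6619.86
Buyer's account: inland to port 777.85 + export clearance 282.46 + freight 7797.89 + insurance 192.25 + destination terminal 1092.66 + brokerage 420.28 + duty 6504.19 = 17067.58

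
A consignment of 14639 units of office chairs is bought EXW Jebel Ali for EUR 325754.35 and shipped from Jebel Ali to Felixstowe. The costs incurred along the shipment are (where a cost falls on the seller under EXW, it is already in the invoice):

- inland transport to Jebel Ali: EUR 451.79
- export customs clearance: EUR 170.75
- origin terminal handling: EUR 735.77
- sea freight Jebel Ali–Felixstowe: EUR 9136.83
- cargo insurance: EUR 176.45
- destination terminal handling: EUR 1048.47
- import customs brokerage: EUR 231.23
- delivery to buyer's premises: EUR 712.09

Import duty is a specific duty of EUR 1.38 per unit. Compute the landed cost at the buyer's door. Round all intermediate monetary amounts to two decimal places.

EXW: the seller makes goods available at their premises; the buyer bears all onward costs.
CIF value = EXW price + inland to port + export clearance + origin terminal + freight + insurance = 325754.35 + 451.79 + 170.75 + 735.77 + 9136.83 + 176.45 = 336425.94
Import duty = 14639 × 1.38 = 20201.82
Buyer bears: inland to port 451.79 + export clearance 170.75 + origin terminal 735.77 + freight 9136.83 + insurance 176.45 + destination terminal 1048.47 + brokerage 231.23 + delivery 712.09 + duty 20201.82 = 32865.20
Landed cost = invoice 325754.35 + 32865.20 = 358619.55

Total landed cost: EUR 358619.55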